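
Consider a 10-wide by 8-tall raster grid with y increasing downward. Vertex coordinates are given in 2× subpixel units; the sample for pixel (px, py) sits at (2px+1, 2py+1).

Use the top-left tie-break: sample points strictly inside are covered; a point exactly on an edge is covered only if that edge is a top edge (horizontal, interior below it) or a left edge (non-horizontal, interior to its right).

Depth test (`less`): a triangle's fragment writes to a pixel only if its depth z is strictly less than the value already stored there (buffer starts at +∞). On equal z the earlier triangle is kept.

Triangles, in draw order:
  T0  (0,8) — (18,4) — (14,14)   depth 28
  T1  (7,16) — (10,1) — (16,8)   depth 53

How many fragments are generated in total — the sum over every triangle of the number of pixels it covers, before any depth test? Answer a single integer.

T0:
  2·area = 164
  edge (0, 8)→(18, 4): d=(18,-4) top-left  bias=+0
  edge (18, 4)→(14, 14): d=(-4,10) right/bottom  bias=-1
  edge (14, 14)→(0, 8): d=(-14,-6) top-left  bias=+0
    (7,2)@(15, 5): e=[6,26,132] → #
    (8,2)@(17, 5): e=[14,6,144] → #
    (9,2)@(19, 5): e=[22,-14,156] → ·
    (2,3)@(5, 7): e=[2,118,44] → #
    (3,3)@(7, 7): e=[10,98,56] → #
    (4,3)@(9, 7): e=[18,78,68] → #
    (5,3)@(11, 7): e=[26,58,80] → #
    (6,3)@(13, 7): e=[34,38,92] → #
    (8,3)@(17, 7): e=[50,-2,116] → ·
    (1,4)@(3, 9): e=[30,130,4] → #
    (8,4)@(17, 9): e=[86,-10,88] → ·
    (1,5)@(3, 11): e=[66,122,-24] → ·
    (3,5)@(7, 11): e=[82,82,0] → #  [on edge]
  covered (21 px):
    · · · · · · · · · ·
    · · · · · · · · · ·
    · · · · · · · # # ·
    · · # # # # # # · ·
    · # # # # # # # · ·
    · · · # # # # # · ·
    · · · · · · # · · ·
    · · · · · · · · · ·
T1:
  2·area = 111
  edge (7, 16)→(10, 1): d=(3,-15) top-left  bias=+0
  edge (10, 1)→(16, 8): d=(6,7) right/bottom  bias=-1
  edge (16, 8)→(7, 16): d=(-9,8) right/bottom  bias=-1
    (5,1)@(11, 3): e=[21,5,85] → #
    (6,1)@(13, 3): e=[51,-9,69] → ·
    (5,2)@(11, 5): e=[27,17,67] → #
    (6,2)@(13, 5): e=[57,3,51] → #
    (7,2)@(15, 5): e=[87,-11,35] → ·
    (4,3)@(9, 7): e=[3,43,65] → #
    (7,3)@(15, 7): e=[93,1,17] → #
    (8,3)@(17, 7): e=[123,-13,1] → ·
    (4,4)@(9, 9): e=[9,55,47] → #
    (7,4)@(15, 9): e=[99,13,-1] → ·
    (4,5)@(9, 11): e=[15,67,29] → #
    (6,5)@(13, 11): e=[75,39,-3] → ·
  covered (13 px):
    · · · · · · · · · ·
    · · · · · # · · · ·
    · · · · · # # · · ·
    · · · · # # # # · ·
    · · · · # # # · · ·
    · · · · # # · · · ·
    · · · · # · · · · ·
    · · · · · · · · · ·

Final: 34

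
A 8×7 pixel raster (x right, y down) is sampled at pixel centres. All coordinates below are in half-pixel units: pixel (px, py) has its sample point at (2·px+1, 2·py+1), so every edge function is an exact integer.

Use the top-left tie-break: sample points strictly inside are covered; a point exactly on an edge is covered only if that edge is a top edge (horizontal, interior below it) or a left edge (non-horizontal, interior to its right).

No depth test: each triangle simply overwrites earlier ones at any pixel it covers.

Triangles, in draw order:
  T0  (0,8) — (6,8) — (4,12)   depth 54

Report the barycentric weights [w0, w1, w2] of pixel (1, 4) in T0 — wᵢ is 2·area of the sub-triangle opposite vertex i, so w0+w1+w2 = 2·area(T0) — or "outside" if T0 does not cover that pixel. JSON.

T0:
  2·area = 24
  edge (0, 8)→(6, 8): d=(6,0) top-left  bias=+0
  edge (6, 8)→(4, 12): d=(-2,4) right/bottom  bias=-1
  edge (4, 12)→(0, 8): d=(-4,-4) top-left  bias=+0
    (0,4)@(1, 9): e=[6,18,0] → █  [on edge]
    (1,4)@(3, 9): e=[6,10,8] → █
    (2,4)@(5, 9): e=[6,2,16] → █
    (3,4)@(7, 9): e=[6,-6,24] → ·
    (0,5)@(1, 11): e=[18,14,-8] → ·
    (1,5)@(3, 11): e=[18,6,0] → █  [on edge]
    (2,5)@(5, 11): e=[18,-2,8] → ·
    (1,6)@(3, 13): e=[30,2,-8] → ·
    (2,6)@(5, 13): e=[30,-6,0] → ·  [on edge]
  covered (4 px):
    · · · · · · · ·
    · · · · · · · ·
    · · · · · · · ·
    · · · · · · · ·
    █ █ █ · · · · ·
    · █ · · · · · ·
    · · · · · · · ·

Answer: [10,8,6]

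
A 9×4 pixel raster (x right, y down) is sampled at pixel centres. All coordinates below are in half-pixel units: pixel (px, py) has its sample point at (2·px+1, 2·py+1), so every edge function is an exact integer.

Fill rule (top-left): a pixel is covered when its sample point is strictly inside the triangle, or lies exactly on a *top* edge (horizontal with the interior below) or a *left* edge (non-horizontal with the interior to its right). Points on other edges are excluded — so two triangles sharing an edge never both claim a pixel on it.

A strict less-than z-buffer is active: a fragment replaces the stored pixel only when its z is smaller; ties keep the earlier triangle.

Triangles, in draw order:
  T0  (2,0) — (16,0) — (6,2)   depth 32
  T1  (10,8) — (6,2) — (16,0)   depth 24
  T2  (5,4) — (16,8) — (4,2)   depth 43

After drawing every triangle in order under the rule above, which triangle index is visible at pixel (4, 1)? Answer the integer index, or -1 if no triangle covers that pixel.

T0:
  2·area = 28
  edge (2, 0)→(16, 0): d=(14,0) top-left  bias=+0
  edge (16, 0)→(6, 2): d=(-10,2) right/bottom  bias=-1
  edge (6, 2)→(2, 0): d=(-4,-2) top-left  bias=+0
    (2,0)@(5, 1): e=[14,12,2] → #
    (3,0)@(7, 1): e=[14,8,6] → #
    (4,0)@(9, 1): e=[14,4,10] → #
    (5,0)@(11, 1): e=[14,0,14] → ·  [on edge]
    (0,1)@(1, 3): e=[42,0,-14] → ·  [on edge]
    (2,1)@(5, 3): e=[42,-8,-6] → ·
    (3,1)@(7, 3): e=[42,-12,-2] → ·
    (4,1)@(9, 3): e=[42,-16,2] → ·
  covered (3 px):
    · · # # # · · · ·
    · · · · · · · · ·
    · · · · · · · · ·
    · · · · · · · · ·
T1:
  2·area = 68
  edge (10, 8)→(6, 2): d=(-4,-6) top-left  bias=+0
  edge (6, 2)→(16, 0): d=(10,-2) top-left  bias=+0
  edge (16, 0)→(10, 8): d=(-6,8) right/bottom  bias=-1
    (5,0)@(11, 1): e=[34,0,34] → #  [on edge]
    (6,0)@(13, 1): e=[46,4,18] → #
    (7,0)@(15, 1): e=[58,8,2] → #
    (8,0)@(17, 1): e=[70,12,-14] → ·
    (0,1)@(1, 3): e=[-34,0,102] → ·  [on edge]
    (3,1)@(7, 3): e=[2,12,54] → #
    (4,1)@(9, 3): e=[14,16,38] → #
    (7,1)@(15, 3): e=[50,28,-10] → ·
    (3,2)@(7, 5): e=[-6,32,42] → ·
    (4,2)@(9, 5): e=[6,36,26] → #
    (6,2)@(13, 5): e=[30,44,-6] → ·
    (4,3)@(9, 7): e=[-2,56,14] → ·
  covered (9 px):
    · · · · · # # # ·
    · · · # # # # · ·
    · · · · # # · · ·
    · · · · · · · · ·
T2:
  2·area = 18  (B↔C swapped to make it positive)
  edge (5, 4)→(4, 2): d=(-1,-2) top-left  bias=+0
  edge (4, 2)→(16, 8): d=(12,6) right/bottom  bias=-1
  edge (16, 8)→(5, 4): d=(-11,-4) top-left  bias=+0
    (2,1)@(5, 3): e=[1,6,11] → #
    (3,1)@(7, 3): e=[5,-6,19] → ·
    (2,2)@(5, 5): e=[-1,30,-11] → ·
    (4,2)@(9, 5): e=[7,6,5] → #
    (5,2)@(11, 5): e=[11,-6,13] → ·
    (4,3)@(9, 7): e=[5,30,-17] → ·
  covered (2 px):
    · · · · · · · · ·
    · · # · · · · · ·
    · · · · # · · · ·
    · · · · · · · · ·

Z-buffer (winner per pixel, '.' = empty):
  . . 0 0 0 1 1 1 .
  . . 2 1 1 1 1 . .
  . . . . 1 1 . . .
  . . . . . . . . .

Result: 1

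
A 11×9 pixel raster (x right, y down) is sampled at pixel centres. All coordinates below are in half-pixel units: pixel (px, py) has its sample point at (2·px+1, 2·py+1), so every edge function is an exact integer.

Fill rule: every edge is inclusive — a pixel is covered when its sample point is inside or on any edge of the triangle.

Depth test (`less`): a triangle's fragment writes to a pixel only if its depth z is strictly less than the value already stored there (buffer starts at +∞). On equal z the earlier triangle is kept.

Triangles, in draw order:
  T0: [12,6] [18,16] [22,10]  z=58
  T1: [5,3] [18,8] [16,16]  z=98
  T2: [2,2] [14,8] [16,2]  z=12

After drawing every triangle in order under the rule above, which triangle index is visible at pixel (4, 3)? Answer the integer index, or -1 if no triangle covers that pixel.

T0:
  2·area = 76  (B↔C swapped to make it positive)
  edge (12, 6)→(22, 10): d=(10,4) inclusive
  edge (22, 10)→(18, 16): d=(-4,6) inclusive
  edge (18, 16)→(12, 6): d=(-6,-10) inclusive
    (4,0)@(9, 1): e=[-38,114,0] → ·  [on edge]
    (6,3)@(13, 7): e=[6,66,4] → █
    (7,3)@(15, 7): e=[-2,54,24] → ·
    (6,4)@(13, 9): e=[26,58,-8] → ·
    (7,4)@(15, 9): e=[18,46,12] → █
    (8,4)@(17, 9): e=[10,34,32] → █
    (9,4)@(19, 9): e=[2,22,52] → █
    (10,4)@(21, 9): e=[-6,10,72] → ·
    (7,5)@(15, 11): e=[38,38,0] → █  [on edge]
    (10,5)@(21, 11): e=[14,2,60] → █
    (7,6)@(15, 13): e=[58,30,-12] → ·
    (8,6)@(17, 13): e=[50,18,8] → █
  covered (10 px):
    · · · · · · · · · · ·
    · · · · · · · · · · ·
    · · · · · · · · · · ·
    · · · · · · █ · · · ·
    · · · · · · · █ █ █ ·
    · · · · · · · █ █ █ █
    · · · · · · · · █ █ ·
    · · · · · · · · · · ·
    · · · · · · · · · · ·
T1:
  2·area = 114
  edge (5, 3)→(18, 8): d=(13,5) inclusive
  edge (18, 8)→(16, 16): d=(-2,8) inclusive
  edge (16, 16)→(5, 3): d=(-11,-13) inclusive
    (2,1)@(5, 3): e=[0,114,0] → █  [on edge]
    (3,1)@(7, 3): e=[-10,98,26] → ·
    (2,2)@(5, 5): e=[26,110,-22] → ·
    (3,2)@(7, 5): e=[16,94,4] → █
    (4,2)@(9, 5): e=[6,78,30] → █
    (5,2)@(11, 5): e=[-4,62,56] → ·
    (3,3)@(7, 7): e=[42,90,-18] → ·
    (4,3)@(9, 7): e=[32,74,8] → █
    (5,3)@(11, 7): e=[22,58,34] → █
    (6,3)@(13, 7): e=[12,42,60] → █
    (7,3)@(15, 7): e=[2,26,86] → █
    (8,3)@(17, 7): e=[-8,10,112] → ·
  covered (15 px):
    · · · · · · · · · · ·
    · · █ · · · · · · · ·
    · · · █ █ · · · · · ·
    · · · · █ █ █ █ · · ·
    · · · · · █ █ █ █ · ·
    · · · · · · █ █ █ · ·
    · · · · · · · █ · · ·
    · · · · · · · · · · ·
    · · · · · · · · · · ·
T2:
  2·area = 84  (B↔C swapped to make it positive)
  edge (2, 2)→(16, 2): d=(14,0) inclusive
  edge (16, 2)→(14, 8): d=(-2,6) inclusive
  edge (14, 8)→(2, 2): d=(-12,-6) inclusive
    (2,1)@(5, 3): e=[14,64,6] → █
    (3,1)@(7, 3): e=[14,52,18] → █
    (4,1)@(9, 3): e=[14,40,30] → █
    (5,1)@(11, 3): e=[14,28,42] → █
    (6,1)@(13, 3): e=[14,16,54] → █
    (7,1)@(15, 3): e=[14,4,66] → █
    (8,1)@(17, 3): e=[14,-8,78] → ·
    (2,2)@(5, 5): e=[42,60,-18] → ·
    (3,2)@(7, 5): e=[42,48,-6] → ·
    (4,2)@(9, 5): e=[42,36,6] → █
    (7,2)@(15, 5): e=[42,0,42] → █  [on edge]
    (8,2)@(17, 5): e=[42,-12,54] → ·
    (6,5)@(13, 11): e=[126,0,-42] → ·  [on edge]
    (5,8)@(11, 17): e=[210,0,-126] → ·  [on edge]
  covered (11 px):
    · · · · · · · · · · ·
    · · █ █ █ █ █ █ · · ·
    · · · · █ █ █ █ · · ·
    · · · · · · █ · · · ·
    · · · · · · · · · · ·
    · · · · · · · · · · ·
    · · · · · · · · · · ·
    · · · · · · · · · · ·
    · · · · · · · · · · ·

Z-buffer (winner per pixel, '.' = empty):
  . . . . . . . . . . .
  . . 2 2 2 2 2 2 . . .
  . . . 1 2 2 2 2 . . .
  . . . . 1 1 2 1 . . .
  . . . . . 1 1 0 0 0 .
  . . . . . . 1 0 0 0 0
  . . . . . . . 1 0 0 .
  . . . . . . . . . . .
  . . . . . . . . . . .

Result: 1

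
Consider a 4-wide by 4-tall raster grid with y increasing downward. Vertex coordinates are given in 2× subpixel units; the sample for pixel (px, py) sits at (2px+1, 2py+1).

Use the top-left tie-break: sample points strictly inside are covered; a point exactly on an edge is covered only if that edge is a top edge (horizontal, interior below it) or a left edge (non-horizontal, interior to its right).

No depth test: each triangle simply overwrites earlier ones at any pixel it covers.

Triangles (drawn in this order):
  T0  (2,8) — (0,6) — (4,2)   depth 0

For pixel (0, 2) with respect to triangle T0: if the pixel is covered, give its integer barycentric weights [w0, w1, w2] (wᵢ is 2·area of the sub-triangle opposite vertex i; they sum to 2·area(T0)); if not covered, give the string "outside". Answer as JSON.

T0:
  2·area = 16
  edge (2, 8)→(0, 6): d=(-2,-2) top-left  bias=+0
  edge (0, 6)→(4, 2): d=(4,-4) top-left  bias=+0
  edge (4, 2)→(2, 8): d=(-2,6) right/bottom  bias=-1
    (2,0)@(5, 1): e=[20,0,-4] → .  [on edge]
    (1,1)@(3, 3): e=[12,0,4] → X  [on edge]
    (2,1)@(5, 3): e=[16,8,-8] → .
    (0,2)@(1, 5): e=[4,0,12] → X  [on edge]
    (1,2)@(3, 5): e=[8,8,0] → .  [on edge]
    (0,3)@(1, 7): e=[0,8,8] → X  [on edge]
    (1,3)@(3, 7): e=[4,16,-4] → .
  covered (3 px):
    . . . .
    . X . .
    X . . .
    X . . .

Answer: [0,12,4]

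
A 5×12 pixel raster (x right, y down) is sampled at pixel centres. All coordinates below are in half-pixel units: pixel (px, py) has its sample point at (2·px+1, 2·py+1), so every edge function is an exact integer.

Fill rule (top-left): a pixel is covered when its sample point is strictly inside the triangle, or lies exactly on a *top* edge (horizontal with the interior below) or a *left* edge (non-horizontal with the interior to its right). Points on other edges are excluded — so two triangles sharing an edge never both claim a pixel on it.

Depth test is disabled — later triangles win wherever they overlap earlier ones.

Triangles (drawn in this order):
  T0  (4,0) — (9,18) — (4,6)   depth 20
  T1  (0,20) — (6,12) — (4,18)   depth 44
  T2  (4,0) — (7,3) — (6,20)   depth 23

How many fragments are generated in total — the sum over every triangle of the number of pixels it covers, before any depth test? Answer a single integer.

T0:
  2·area = 30
  edge (4, 0)→(9, 18): d=(5,18) right/bottom  bias=-1
  edge (9, 18)→(4, 6): d=(-5,-12) top-left  bias=+0
  edge (4, 6)→(4, 0): d=(0,-6) top-left  bias=+0
    (2,2)@(5, 5): e=[7,17,6] → █
    (3,2)@(7, 5): e=[-29,41,18] → ·
    (2,3)@(5, 7): e=[17,7,6] → █
    (3,3)@(7, 7): e=[-19,31,18] → ·
    (2,4)@(5, 9): e=[27,-3,6] → ·
    (3,5)@(7, 11): e=[1,11,18] → █
    (4,5)@(9, 11): e=[-35,35,30] → ·
    (3,6)@(7, 13): e=[11,1,18] → █
    (4,6)@(9, 13): e=[-25,25,30] → ·
    (3,7)@(7, 15): e=[21,-9,18] → ·
  covered (4 px):
    · · · · ·
    · · · · ·
    · · █ · ·
    · · █ · ·
    · · · · ·
    · · · █ ·
    · · · █ ·
    · · · · ·
    · · · · ·
    · · · · ·
    · · · · ·
    · · · · ·
T1:
  2·area = 20
  edge (0, 20)→(6, 12): d=(6,-8) top-left  bias=+0
  edge (6, 12)→(4, 18): d=(-2,6) right/bottom  bias=-1
  edge (4, 18)→(0, 20): d=(-4,2) right/bottom  bias=-1
    (4,1)@(9, 3): e=[-30,0,50] → ·  [on edge]
    (3,4)@(7, 9): e=[-10,0,30] → ·  [on edge]
    (2,7)@(5, 15): e=[10,0,10] → ·  [on edge]
    (1,8)@(3, 17): e=[6,8,6] → █
    (2,8)@(5, 17): e=[22,-4,2] → ·
    (0,9)@(1, 19): e=[2,16,2] → █
    (1,9)@(3, 19): e=[18,4,-2] → ·
    (0,10)@(1, 21): e=[14,12,-6] → ·
    (1,10)@(3, 21): e=[30,0,-10] → ·  [on edge]
  covered (2 px):
    · · · · ·
    · · · · ·
    · · · · ·
    · · · · ·
    · · · · ·
    · · · · ·
    · · · · ·
    · · · · ·
    · █ · · ·
    █ · · · ·
    · · · · ·
    · · · · ·
T2:
  2·area = 54
  edge (4, 0)→(7, 3): d=(3,3) right/bottom  bias=-1
  edge (7, 3)→(6, 20): d=(-1,17) right/bottom  bias=-1
  edge (6, 20)→(4, 0): d=(-2,-20) top-left  bias=+0
    (2,0)@(5, 1): e=[0,36,18] → ·  [on edge]
    (2,1)@(5, 3): e=[6,34,14] → █
    (3,1)@(7, 3): e=[0,0,54] → ·  [on edge]
    (2,2)@(5, 5): e=[12,32,10] → █
    (3,2)@(7, 5): e=[6,-2,50] → ·
    (4,2)@(9, 5): e=[0,-36,90] → ·  [on edge]
    (2,3)@(5, 7): e=[18,30,6] → █
    (3,3)@(7, 7): e=[12,-4,46] → ·
    (2,4)@(5, 9): e=[24,28,2] → █
    (3,4)@(7, 9): e=[18,-6,42] → ·
    (2,5)@(5, 11): e=[30,26,-2] → ·
  covered (4 px):
    · · · · ·
    · · █ · ·
    · · █ · ·
    · · █ · ·
    · · █ · ·
    · · · · ·
    · · · · ·
    · · · · ·
    · · · · ·
    · · · · ·
    · · · · ·
    · · · · ·

Answer: 10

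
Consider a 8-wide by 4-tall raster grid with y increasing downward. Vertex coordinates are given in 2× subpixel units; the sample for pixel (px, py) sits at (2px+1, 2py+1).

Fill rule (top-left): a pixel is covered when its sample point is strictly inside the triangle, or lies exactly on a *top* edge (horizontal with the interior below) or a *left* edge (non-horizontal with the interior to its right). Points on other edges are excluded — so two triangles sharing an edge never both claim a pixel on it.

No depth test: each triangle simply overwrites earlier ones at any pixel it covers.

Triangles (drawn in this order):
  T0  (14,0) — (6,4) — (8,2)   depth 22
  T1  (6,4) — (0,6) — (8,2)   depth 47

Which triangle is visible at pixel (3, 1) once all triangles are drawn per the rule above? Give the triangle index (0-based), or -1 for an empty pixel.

T0:
  2·area = 8
  edge (14, 0)→(6, 4): d=(-8,4) right/bottom  bias=-1
  edge (6, 4)→(8, 2): d=(2,-2) top-left  bias=+0
  edge (8, 2)→(14, 0): d=(6,-2) top-left  bias=+0
    (4,0)@(9, 1): e=[12,0,-4] → ·  [on edge]
    (5,0)@(11, 1): e=[4,4,0] → #  [on edge]
    (6,0)@(13, 1): e=[-4,8,4] → ·
    (2,1)@(5, 3): e=[12,-4,0] → ·  [on edge]
    (3,1)@(7, 3): e=[4,0,4] → #  [on edge]
    (4,1)@(9, 3): e=[-4,4,8] → ·
    (5,1)@(11, 3): e=[-12,8,12] → ·
    (2,2)@(5, 5): e=[-4,0,12] → ·  [on edge]
    (3,2)@(7, 5): e=[-12,4,16] → ·
    (1,3)@(3, 7): e=[-12,0,20] → ·  [on edge]
  covered (2 px):
    · · · · · # · ·
    · · · # · · · ·
    · · · · · · · ·
    · · · · · · · ·
T1:
  2·area = 8
  edge (6, 4)→(0, 6): d=(-6,2) right/bottom  bias=-1
  edge (0, 6)→(8, 2): d=(8,-4) top-left  bias=+0
  edge (8, 2)→(6, 4): d=(-2,2) right/bottom  bias=-1
    (4,0)@(9, 1): e=[12,-4,0] → ·  [on edge]
    (7,0)@(15, 1): e=[0,20,-12] → ·  [on edge]
    (3,1)@(7, 3): e=[4,4,0] → ·  [on edge]
    (4,1)@(9, 3): e=[0,12,-4] → ·  [on edge]
    (1,2)@(3, 5): e=[0,4,4] → ·  [on edge]
    (2,2)@(5, 5): e=[-4,12,0] → ·  [on edge]
    (1,3)@(3, 7): e=[-12,20,0] → ·  [on edge]
  covered (0 px):
    · · · · · · · ·
    · · · · · · · ·
    · · · · · · · ·
    · · · · · · · ·

Z-buffer (winner per pixel, '.' = empty):
  . . . . . 0 . .
  . . . 0 . . . .
  . . . . . . . .
  . . . . . . . .

Answer: 0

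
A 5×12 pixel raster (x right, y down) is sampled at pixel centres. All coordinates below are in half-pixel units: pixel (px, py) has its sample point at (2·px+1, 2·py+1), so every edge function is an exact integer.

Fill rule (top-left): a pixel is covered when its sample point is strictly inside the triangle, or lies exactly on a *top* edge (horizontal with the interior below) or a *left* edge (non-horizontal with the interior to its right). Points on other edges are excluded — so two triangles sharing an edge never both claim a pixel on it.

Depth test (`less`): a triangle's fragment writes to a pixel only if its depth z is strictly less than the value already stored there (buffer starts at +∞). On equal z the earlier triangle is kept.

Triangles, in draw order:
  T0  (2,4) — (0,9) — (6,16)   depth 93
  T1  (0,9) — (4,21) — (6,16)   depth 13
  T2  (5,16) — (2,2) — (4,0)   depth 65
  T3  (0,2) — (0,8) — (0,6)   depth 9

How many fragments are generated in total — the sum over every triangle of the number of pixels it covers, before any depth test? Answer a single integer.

T0:
  2·area = 44  (B↔C swapped to make it positive)
  edge (2, 4)→(6, 16): d=(4,12) right/bottom  bias=-1
  edge (6, 16)→(0, 9): d=(-6,-7) top-left  bias=+0
  edge (0, 9)→(2, 4): d=(2,-5) top-left  bias=+0
    (0,0)@(1, 1): e=[0,55,-11] → ·  [on edge]
    (0,3)@(1, 7): e=[24,19,1] → #
    (1,3)@(3, 7): e=[0,33,11] → ·  [on edge]
    (0,4)@(1, 9): e=[32,7,5] → #
    (1,4)@(3, 9): e=[8,21,15] → #
    (2,4)@(5, 9): e=[-16,35,25] → ·
    (0,5)@(1, 11): e=[40,-5,9] → ·
    (1,5)@(3, 11): e=[16,9,19] → #
    (2,5)@(5, 11): e=[-8,23,29] → ·
    (1,6)@(3, 13): e=[24,-3,23] → ·
    (2,6)@(5, 13): e=[0,11,33] → ·  [on edge]
    (3,9)@(7, 19): e=[0,-11,55] → ·  [on edge]
  covered (4 px):
    · · · · ·
    · · · · ·
    · · · · ·
    # · · · ·
    # # · · ·
    · # · · ·
    · · · · ·
    · · · · ·
    · · · · ·
    · · · · ·
    · · · · ·
    · · · · ·
T1:
  2·area = 44  (B↔C swapped to make it positive)
  edge (0, 9)→(6, 16): d=(6,7) right/bottom  bias=-1
  edge (6, 16)→(4, 21): d=(-2,5) right/bottom  bias=-1
  edge (4, 21)→(0, 9): d=(-4,-12) top-left  bias=+0
    (0,5)@(1, 11): e=[5,35,4] → #
    (1,5)@(3, 11): e=[-9,25,28] → ·
    (0,6)@(1, 13): e=[17,31,-4] → ·
    (1,6)@(3, 13): e=[3,21,20] → #
    (2,6)@(5, 13): e=[-11,11,44] → ·
    (1,7)@(3, 15): e=[15,17,12] → #
    (2,7)@(5, 15): e=[1,7,36] → #
    (3,7)@(7, 15): e=[-13,-3,60] → ·
    (1,8)@(3, 17): e=[27,13,4] → #
    (3,8)@(7, 17): e=[-1,-7,52] → ·
    (1,9)@(3, 19): e=[39,9,-4] → ·
    (2,9)@(5, 19): e=[25,-1,20] → ·
  covered (6 px):
    · · · · ·
    · · · · ·
    · · · · ·
    · · · · ·
    · · · · ·
    # · · · ·
    · # · · ·
    · # # · ·
    · # # · ·
    · · · · ·
    · · · · ·
    · · · · ·
T2:
  2·area = 34
  edge (5, 16)→(2, 2): d=(-3,-14) top-left  bias=+0
  edge (2, 2)→(4, 0): d=(2,-2) top-left  bias=+0
  edge (4, 0)→(5, 16): d=(1,16) right/bottom  bias=-1
    (1,0)@(3, 1): e=[17,0,17] → #  [on edge]
    (2,0)@(5, 1): e=[45,4,-15] → ·
    (0,1)@(1, 3): e=[-17,0,51] → ·  [on edge]
    (1,1)@(3, 3): e=[11,4,19] → #
    (2,1)@(5, 3): e=[39,8,-13] → ·
    (1,2)@(3, 5): e=[5,8,21] → #
    (2,2)@(5, 5): e=[33,12,-11] → ·
    (1,3)@(3, 7): e=[-1,12,23] → ·
  covered (3 px):
    · # · · ·
    · # · · ·
    · # · · ·
    · · · · ·
    · · · · ·
    · · · · ·
    · · · · ·
    · · · · ·
    · · · · ·
    · · · · ·
    · · · · ·
    · · · · ·
T3:
  degenerate (2·area = 0) — covers nothing

Answer: 13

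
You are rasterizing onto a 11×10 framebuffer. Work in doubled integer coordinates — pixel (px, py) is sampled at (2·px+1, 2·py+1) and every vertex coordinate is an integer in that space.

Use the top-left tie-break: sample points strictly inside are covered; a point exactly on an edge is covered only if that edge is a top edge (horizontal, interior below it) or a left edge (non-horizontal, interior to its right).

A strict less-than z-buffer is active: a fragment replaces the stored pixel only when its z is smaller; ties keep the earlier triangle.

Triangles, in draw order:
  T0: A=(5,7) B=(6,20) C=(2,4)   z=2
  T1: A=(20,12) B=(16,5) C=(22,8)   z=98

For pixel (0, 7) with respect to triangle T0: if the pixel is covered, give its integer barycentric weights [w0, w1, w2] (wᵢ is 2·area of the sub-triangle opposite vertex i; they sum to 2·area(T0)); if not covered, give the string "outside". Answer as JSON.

T0:
  2·area = 36
  edge (5, 7)→(6, 20): d=(1,13) right/bottom  bias=-1
  edge (6, 20)→(2, 4): d=(-4,-16) top-left  bias=+0
  edge (2, 4)→(5, 7): d=(3,3) right/bottom  bias=-1
    (0,1)@(1, 3): e=[48,-12,0] → ·  [on edge]
    (1,2)@(3, 5): e=[24,12,0] → ·  [on edge]
    (1,3)@(3, 7): e=[26,4,6] → █
    (2,3)@(5, 7): e=[0,36,0] → ·  [on edge]
    (1,4)@(3, 9): e=[28,-4,12] → ·
    (2,4)@(5, 9): e=[2,28,6] → █
    (3,4)@(7, 9): e=[-24,60,0] → ·  [on edge]
    (2,5)@(5, 11): e=[4,20,12] → █
    (3,5)@(7, 11): e=[-22,52,6] → ·
    (4,5)@(9, 11): e=[-48,84,0] → ·  [on edge]
    (2,6)@(5, 13): e=[6,12,18] → █
    (3,6)@(7, 13): e=[-20,44,12] → ·
    (5,6)@(11, 13): e=[-72,108,0] → ·  [on edge]
    (6,7)@(13, 15): e=[-96,132,0] → ·  [on edge]
    (7,8)@(15, 17): e=[-120,156,0] → ·  [on edge]
    (8,9)@(17, 19): e=[-144,180,0] → ·  [on edge]
  covered (5 px):
    · · · · · · · · · · ·
    · · · · · · · · · · ·
    · · · · · · · · · · ·
    · █ · · · · · · · · ·
    · · █ · · · · · · · ·
    · · █ · · · · · · · ·
    · · █ · · · · · · · ·
    · · █ · · · · · · · ·
    · · · · · · · · · · ·
    · · · · · · · · · · ·
T1:
  2·area = 30
  edge (20, 12)→(16, 5): d=(-4,-7) top-left  bias=+0
  edge (16, 5)→(22, 8): d=(6,3) right/bottom  bias=-1
  edge (22, 8)→(20, 12): d=(-2,4) right/bottom  bias=-1
    (9,3)@(19, 7): e=[13,3,14] → █
    (10,3)@(21, 7): e=[27,-3,6] → ·
    (9,4)@(19, 9): e=[5,15,10] → █
    (10,4)@(21, 9): e=[19,9,2] → █
    (9,5)@(19, 11): e=[-3,27,6] → ·
    (10,5)@(21, 11): e=[11,21,-2] → ·
  covered (3 px):
    · · · · · · · · · · ·
    · · · · · · · · · · ·
    · · · · · · · · · · ·
    · · · · · · · · · █ ·
    · · · · · · · · · █ █
    · · · · · · · · · · ·
    · · · · · · · · · · ·
    · · · · · · · · · · ·
    · · · · · · · · · · ·
    · · · · · · · · · · ·

Final: "outside"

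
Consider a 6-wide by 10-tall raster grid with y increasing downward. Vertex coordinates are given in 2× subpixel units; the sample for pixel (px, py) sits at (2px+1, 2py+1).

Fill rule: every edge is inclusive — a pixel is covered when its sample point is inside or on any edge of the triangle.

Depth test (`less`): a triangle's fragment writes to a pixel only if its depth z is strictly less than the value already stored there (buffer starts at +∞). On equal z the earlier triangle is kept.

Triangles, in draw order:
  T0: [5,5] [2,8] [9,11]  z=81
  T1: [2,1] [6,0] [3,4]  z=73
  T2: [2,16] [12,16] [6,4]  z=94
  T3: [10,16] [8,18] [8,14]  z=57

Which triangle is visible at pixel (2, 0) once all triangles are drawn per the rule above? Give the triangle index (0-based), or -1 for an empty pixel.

T0:
  2·area = 30  (B↔C swapped to make it positive)
  edge (5, 5)→(9, 11): d=(4,6) inclusive
  edge (9, 11)→(2, 8): d=(-7,-3) inclusive
  edge (2, 8)→(5, 5): d=(3,-3) inclusive
    (4,0)@(9, 1): e=[-40,70,0] → .  [on edge]
    (3,1)@(7, 3): e=[-20,50,0] → .  [on edge]
    (2,2)@(5, 5): e=[0,30,0] → X  [on edge]
    (3,2)@(7, 5): e=[-12,36,6] → .
    (1,3)@(3, 7): e=[20,10,0] → X  [on edge]
    (3,3)@(7, 7): e=[-4,22,12] → .
    (0,4)@(1, 9): e=[40,-10,0] → .  [on edge]
    (1,4)@(3, 9): e=[28,-4,6] → .
    (2,4)@(5, 9): e=[16,2,12] → X
    (3,4)@(7, 9): e=[4,8,18] → X
    (4,4)@(9, 9): e=[-8,14,24] → .
    (2,5)@(5, 11): e=[24,-12,18] → .
    (4,5)@(9, 11): e=[0,0,30] → X  [on edge]
  covered (6 px):
    . . . . . .
    . . . . . .
    . . X . . .
    . X X . . .
    . . X X . .
    . . . . X .
    . . . . . .
    . . . . . .
    . . . . . .
    . . . . . .
T1:
  2·area = 13
  edge (2, 1)→(6, 0): d=(4,-1) inclusive
  edge (6, 0)→(3, 4): d=(-3,4) inclusive
  edge (3, 4)→(2, 1): d=(-1,-3) inclusive
    (1,0)@(3, 1): e=[1,9,3] → X
    (2,0)@(5, 1): e=[3,1,9] → X
    (3,0)@(7, 1): e=[5,-7,15] → .
    (1,1)@(3, 3): e=[9,3,1] → X
    (2,1)@(5, 3): e=[11,-5,7] → .
    (1,2)@(3, 5): e=[17,-3,-1] → .
  covered (3 px):
    . X X . . .
    . X . . . .
    . . . . . .
    . . . . . .
    . . . . . .
    . . . . . .
    . . . . . .
    . . . . . .
    . . . . . .
    . . . . . .
T2:
  2·area = 120  (B↔C swapped to make it positive)
  edge (2, 16)→(6, 4): d=(4,-12) inclusive
  edge (6, 4)→(12, 16): d=(6,12) inclusive
  edge (12, 16)→(2, 16): d=(-10,0) inclusive
    (3,0)@(7, 1): e=[0,-30,150] → .  [on edge]
    (2,3)@(5, 7): e=[0,30,90] → X  [on edge]
    (3,3)@(7, 7): e=[24,6,90] → X
    (4,3)@(9, 7): e=[48,-18,90] → .
    (2,4)@(5, 9): e=[8,42,70] → X
    (4,4)@(9, 9): e=[56,-6,70] → .
    (2,5)@(5, 11): e=[16,54,50] → X
    (4,5)@(9, 11): e=[64,6,50] → X
    (5,5)@(11, 11): e=[88,-18,50] → .
    (1,6)@(3, 13): e=[0,90,30] → X  [on edge]
    (5,6)@(11, 13): e=[96,-6,30] → .
    (1,7)@(3, 15): e=[8,102,10] → X
    (0,9)@(1, 19): e=[0,150,-30] → .  [on edge]
  covered (16 px):
    . . . . . .
    . . . . . .
    . . . . . .
    . . X X . .
    . . X X . .
    . . X X X .
    . X X X X .
    . X X X X X
    . . . . . .
    . . . . . .
T3:
  2·area = 8
  edge (10, 16)→(8, 18): d=(-2,2) inclusive
  edge (8, 18)→(8, 14): d=(0,-4) inclusive
  edge (8, 14)→(10, 16): d=(2,2) inclusive
    (0,3)@(1, 7): e=[36,-28,0] → .  [on edge]
    (1,4)@(3, 9): e=[28,-20,0] → .  [on edge]
    (2,5)@(5, 11): e=[20,-12,0] → .  [on edge]
    (3,6)@(7, 13): e=[12,-4,0] → .  [on edge]
    (4,7)@(9, 15): e=[4,4,0] → X  [on edge]
    (5,7)@(11, 15): e=[0,12,-4] → .  [on edge]
    (4,8)@(9, 17): e=[0,4,4] → X  [on edge]
    (5,8)@(11, 17): e=[-4,12,0] → .  [on edge]
    (3,9)@(7, 19): e=[0,-4,12] → .  [on edge]
    (4,9)@(9, 19): e=[-4,4,8] → .
  covered (2 px):
    . . . . . .
    . . . . . .
    . . . . . .
    . . . . . .
    . . . . . .
    . . . . . .
    . . . . . .
    . . . . X .
    . . . . X .
    . . . . . .

Z-buffer (winner per pixel, '.' = empty):
  . 1 1 . . .
  . 1 . . . .
  . . 0 . . .
  . 0 0 2 . .
  . . 0 0 . .
  . . 2 2 0 .
  . 2 2 2 2 .
  . 2 2 2 3 2
  . . . . 3 .
  . . . . . .

Answer: 1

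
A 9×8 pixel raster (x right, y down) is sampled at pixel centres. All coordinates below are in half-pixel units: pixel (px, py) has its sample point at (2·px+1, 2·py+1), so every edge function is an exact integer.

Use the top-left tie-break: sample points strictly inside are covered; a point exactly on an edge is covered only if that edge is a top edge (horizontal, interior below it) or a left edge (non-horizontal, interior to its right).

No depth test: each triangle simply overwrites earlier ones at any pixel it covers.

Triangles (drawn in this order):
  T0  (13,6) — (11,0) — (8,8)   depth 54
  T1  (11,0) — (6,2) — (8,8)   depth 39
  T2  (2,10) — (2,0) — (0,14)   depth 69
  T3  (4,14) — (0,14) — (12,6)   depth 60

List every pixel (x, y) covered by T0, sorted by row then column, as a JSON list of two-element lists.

T0:
  2·area = 34  (B↔C swapped to make it positive)
  edge (13, 6)→(8, 8): d=(-5,2) right/bottom  bias=-1
  edge (8, 8)→(11, 0): d=(3,-8) top-left  bias=+0
  edge (11, 0)→(13, 6): d=(2,6) right/bottom  bias=-1
    (5,0)@(11, 1): e=[29,3,2] → X
    (6,0)@(13, 1): e=[25,19,-10] → .
    (5,1)@(11, 3): e=[19,9,6] → X
    (6,1)@(13, 3): e=[15,25,-6] → .
    (5,2)@(11, 5): e=[9,15,10] → X
    (6,2)@(13, 5): e=[5,31,-2] → .
    (4,3)@(9, 7): e=[3,5,26] → X
    (5,3)@(11, 7): e=[-1,21,14] → .
    (4,4)@(9, 9): e=[-7,11,30] → .
  covered (4 px):
    . . . . . X . . .
    . . . . . X . . .
    . . . . . X . . .
    . . . . X . . . .
    . . . . . . . . .
    . . . . . . . . .
    . . . . . . . . .
    . . . . . . . . .
T1:
  2·area = 34  (B↔C swapped to make it positive)
  edge (11, 0)→(8, 8): d=(-3,8) right/bottom  bias=-1
  edge (8, 8)→(6, 2): d=(-2,-6) top-left  bias=+0
  edge (6, 2)→(11, 0): d=(5,-2) top-left  bias=+0
    (4,0)@(9, 1): e=[13,20,1] → X
    (5,0)@(11, 1): e=[-3,32,5] → .
    (3,1)@(7, 3): e=[23,4,7] → X
    (5,1)@(11, 3): e=[-9,28,15] → .
    (3,2)@(7, 5): e=[17,0,17] → X  [on edge]
    (5,2)@(11, 5): e=[-15,24,25] → .
    (3,3)@(7, 7): e=[11,-4,27] → .
    (4,3)@(9, 7): e=[-5,8,31] → .
    (4,5)@(9, 11): e=[-17,0,51] → .  [on edge]
  covered (5 px):
    . . . . X . . . .
    . . . X X . . . .
    . . . X X . . . .
    . . . . . . . . .
    . . . . . . . . .
    . . . . . . . . .
    . . . . . . . . .
    . . . . . . . . .
T2:
  2·area = 20  (B↔C swapped to make it positive)
  edge (2, 10)→(0, 14): d=(-2,4) right/bottom  bias=-1
  edge (0, 14)→(2, 0): d=(2,-14) top-left  bias=+0
  edge (2, 0)→(2, 10): d=(0,10) right/bottom  bias=-1
    (0,3)@(1, 7): e=[10,0,10] → X  [on edge]
    (1,3)@(3, 7): e=[2,28,-10] → .
    (0,4)@(1, 9): e=[6,4,10] → X
    (1,4)@(3, 9): e=[-2,32,-10] → .
    (0,5)@(1, 11): e=[2,8,10] → X
    (1,5)@(3, 11): e=[-6,36,-10] → .
    (0,6)@(1, 13): e=[-2,12,10] → .
  covered (3 px):
    . . . . . . . . .
    . . . . . . . . .
    . . . . . . . . .
    X . . . . . . . .
    X . . . . . . . .
    X . . . . . . . .
    . . . . . . . . .
    . . . . . . . . .
T3:
  2·area = 32
  edge (4, 14)→(0, 14): d=(-4,0) right/bottom  bias=-1
  edge (0, 14)→(12, 6): d=(12,-8) top-left  bias=+0
  edge (12, 6)→(4, 14): d=(-8,8) right/bottom  bias=-1
    (8,0)@(17, 1): e=[52,-20,0] → .  [on edge]
    (7,1)@(15, 3): e=[44,-12,0] → .  [on edge]
    (6,2)@(13, 5): e=[36,-4,0] → .  [on edge]
    (5,3)@(11, 7): e=[28,4,0] → .  [on edge]
    (4,4)@(9, 9): e=[20,12,0] → .  [on edge]
    (2,5)@(5, 11): e=[12,4,16] → X
    (3,5)@(7, 11): e=[12,20,0] → .  [on edge]
    (1,6)@(3, 13): e=[4,12,16] → X
    (2,6)@(5, 13): e=[4,28,0] → .  [on edge]
    (1,7)@(3, 15): e=[-4,36,0] → .  [on edge]
  covered (2 px):
    . . . . . . . . .
    . . . . . . . . .
    . . . . . . . . .
    . . . . . . . . .
    . . . . . . . . .
    . . X . . . . . .
    . X . . . . . . .
    . . . . . . . . .

Final: [[5,0],[5,1],[5,2],[4,3]]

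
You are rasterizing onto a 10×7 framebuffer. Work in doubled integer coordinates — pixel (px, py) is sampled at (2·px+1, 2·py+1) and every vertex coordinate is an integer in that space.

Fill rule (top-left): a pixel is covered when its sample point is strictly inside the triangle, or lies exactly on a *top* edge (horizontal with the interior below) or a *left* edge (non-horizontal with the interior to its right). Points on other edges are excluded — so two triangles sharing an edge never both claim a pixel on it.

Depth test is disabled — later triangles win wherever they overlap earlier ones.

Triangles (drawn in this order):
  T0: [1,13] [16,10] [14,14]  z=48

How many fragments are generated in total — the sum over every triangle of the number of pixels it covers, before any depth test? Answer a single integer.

T0:
  2·area = 54
  edge (1, 13)→(16, 10): d=(15,-3) top-left  bias=+0
  edge (16, 10)→(14, 14): d=(-2,4) right/bottom  bias=-1
  edge (14, 14)→(1, 13): d=(-13,-1) top-left  bias=+0
    (5,5)@(11, 11): e=[0,18,36] → X  [on edge]
    (6,5)@(13, 11): e=[6,10,38] → X
    (7,5)@(15, 11): e=[12,2,40] → X
    (8,5)@(17, 11): e=[18,-6,42] → .
    (0,6)@(1, 13): e=[0,54,0] → X  [on edge]
    (1,6)@(3, 13): e=[6,46,2] → X
    (2,6)@(5, 13): e=[12,38,4] → X
    (3,6)@(7, 13): e=[18,30,6] → X
    (4,6)@(9, 13): e=[24,22,8] → X
    (7,6)@(15, 13): e=[42,-2,14] → .
  covered (10 px):
    . . . . . . . . . .
    . . . . . . . . . .
    . . . . . . . . . .
    . . . . . . . . . .
    . . . . . . . . . .
    . . . . . X X X . .
    X X X X X X X . . .

Result: 10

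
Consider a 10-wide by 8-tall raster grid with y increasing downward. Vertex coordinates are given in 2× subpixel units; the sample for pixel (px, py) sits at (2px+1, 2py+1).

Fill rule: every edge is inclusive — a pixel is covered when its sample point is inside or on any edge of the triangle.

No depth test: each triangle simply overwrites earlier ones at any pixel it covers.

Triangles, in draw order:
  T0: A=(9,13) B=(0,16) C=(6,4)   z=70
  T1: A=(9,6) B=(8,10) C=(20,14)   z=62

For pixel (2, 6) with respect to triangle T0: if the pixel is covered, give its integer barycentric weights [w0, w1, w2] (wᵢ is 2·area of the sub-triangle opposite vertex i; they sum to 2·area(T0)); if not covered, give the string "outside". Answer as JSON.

T0:
  2·area = 90
  edge (9, 13)→(0, 16): d=(-9,3) inclusive
  edge (0, 16)→(6, 4): d=(6,-12) inclusive
  edge (6, 4)→(9, 13): d=(3,9) inclusive
    (2,0)@(5, 1): e=[120,-30,0] → ·  [on edge]
    (2,3)@(5, 7): e=[66,6,18] → #
    (3,3)@(7, 7): e=[60,30,0] → #  [on edge]
    (4,3)@(9, 7): e=[54,54,-18] → ·
    (2,4)@(5, 9): e=[48,18,24] → #
    (4,4)@(9, 9): e=[36,66,-12] → ·
    (1,5)@(3, 11): e=[36,6,48] → #
    (4,5)@(9, 11): e=[18,78,-6] → ·
    (7,5)@(15, 11): e=[0,150,-60] → ·  [on edge]
    (1,6)@(3, 13): e=[18,18,54] → #
    (4,6)@(9, 13): e=[0,90,0] → #  [on edge]
    (5,6)@(11, 13): e=[-6,114,-18] → ·
    (1,7)@(3, 15): e=[0,30,60] → #  [on edge]
  covered (13 px):
    · · · · · · · · · ·
    · · · · · · · · · ·
    · · · · · · · · · ·
    · · # # · · · · · ·
    · · # # · · · · · ·
    · # # # · · · · · ·
    · # # # # · · · · ·
    # # · · · · · · · ·
T1:
  2·area = 52  (B↔C swapped to make it positive)
  edge (9, 6)→(20, 14): d=(11,8) inclusive
  edge (20, 14)→(8, 10): d=(-12,-4) inclusive
  edge (8, 10)→(9, 6): d=(1,-4) inclusive
    (4,3)@(9, 7): e=[11,40,1] → #
    (5,3)@(11, 7): e=[-5,48,9] → ·
    (2,4)@(5, 9): e=[65,0,-13] → ·  [on edge]
    (4,4)@(9, 9): e=[33,16,3] → #
    (5,4)@(11, 9): e=[17,24,11] → #
    (6,4)@(13, 9): e=[1,32,19] → #
    (7,4)@(15, 9): e=[-15,40,27] → ·
    (4,5)@(9, 11): e=[55,-8,5] → ·
    (5,5)@(11, 11): e=[39,0,13] → #  [on edge]
    (7,5)@(15, 11): e=[7,16,29] → #
    (8,5)@(17, 11): e=[-9,24,37] → ·
    (5,6)@(11, 13): e=[61,-24,15] → ·
    (8,6)@(17, 13): e=[13,0,39] → #  [on edge]
  covered (8 px):
    · · · · · · · · · ·
    · · · · · · · · · ·
    · · · · · · · · · ·
    · · · · # · · · · ·
    · · · · # # # · · ·
    · · · · · # # # · ·
    · · · · · · · · # ·
    · · · · · · · · · ·

Result: [42,36,12]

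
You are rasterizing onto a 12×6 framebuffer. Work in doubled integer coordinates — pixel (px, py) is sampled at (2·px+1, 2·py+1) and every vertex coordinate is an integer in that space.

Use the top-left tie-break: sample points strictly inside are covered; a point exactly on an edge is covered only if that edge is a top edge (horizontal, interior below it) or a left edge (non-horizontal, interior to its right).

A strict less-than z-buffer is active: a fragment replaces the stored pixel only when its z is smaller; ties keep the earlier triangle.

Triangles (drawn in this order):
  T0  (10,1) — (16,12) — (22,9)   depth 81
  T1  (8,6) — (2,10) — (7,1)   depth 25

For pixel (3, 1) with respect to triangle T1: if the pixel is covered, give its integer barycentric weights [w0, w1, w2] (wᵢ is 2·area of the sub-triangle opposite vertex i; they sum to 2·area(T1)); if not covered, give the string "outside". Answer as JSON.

T0:
  2·area = 84  (B↔C swapped to make it positive)
  edge (10, 1)→(22, 9): d=(12,8) right/bottom  bias=-1
  edge (22, 9)→(16, 12): d=(-6,3) right/bottom  bias=-1
  edge (16, 12)→(10, 1): d=(-6,-11) top-left  bias=+0
    (6,1)@(13, 3): e=[0,63,21] → .  [on edge]
    (6,2)@(13, 5): e=[24,51,9] → X
    (7,2)@(15, 5): e=[8,45,31] → X
    (8,2)@(17, 5): e=[-8,39,53] → .
    (6,3)@(13, 7): e=[48,39,-3] → .
    (7,3)@(15, 7): e=[32,33,19] → X
    (8,3)@(17, 7): e=[16,27,41] → X
    (9,3)@(19, 7): e=[0,21,63] → .  [on edge]
    (7,4)@(15, 9): e=[56,21,7] → X
    (9,4)@(19, 9): e=[24,9,51] → X
    (10,4)@(21, 9): e=[8,3,73] → X
    (11,4)@(23, 9): e=[-8,-3,95] → .
  covered (9 px):
    . . . . . . . . . . . .
    . . . . . . . . . . . .
    . . . . . . X X . . . .
    . . . . . . . X X . . .
    . . . . . . . X X X X .
    . . . . . . . . X . . .
T1:
  2·area = 34
  edge (8, 6)→(2, 10): d=(-6,4) right/bottom  bias=-1
  edge (2, 10)→(7, 1): d=(5,-9) top-left  bias=+0
  edge (7, 1)→(8, 6): d=(1,5) right/bottom  bias=-1
    (3,0)@(7, 1): e=[34,0,0] → .  [on edge]
    (3,1)@(7, 3): e=[22,10,2] → X
    (4,1)@(9, 3): e=[14,28,-8] → .
    (2,2)@(5, 5): e=[18,2,14] → X
    (4,2)@(9, 5): e=[2,38,-6] → .
    (2,3)@(5, 7): e=[6,12,16] → X
    (3,3)@(7, 7): e=[-2,30,6] → .
    (1,4)@(3, 9): e=[2,4,28] → X
    (2,4)@(5, 9): e=[-6,22,18] → .
    (1,5)@(3, 11): e=[-10,14,30] → .
    (4,5)@(9, 11): e=[-34,68,0] → .  [on edge]
  covered (5 px):
    . . . . . . . . . . . .
    . . . X . . . . . . . .
    . . X X . . . . . . . .
    . . X . . . . . . . . .
    . X . . . . . . . . . .
    . . . . . . . . . . . .

Answer: [10,2,22]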